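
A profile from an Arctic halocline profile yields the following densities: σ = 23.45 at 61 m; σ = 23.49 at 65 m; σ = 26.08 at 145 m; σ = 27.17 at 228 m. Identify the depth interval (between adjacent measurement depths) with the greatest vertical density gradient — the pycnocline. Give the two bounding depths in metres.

65–145 m

Compute the density gradient over each adjacent pair:
  61–65 m: Δρ/Δz = 0.04/4 = 0.010 kg m⁻⁴
  65–145 m: Δρ/Δz = 2.59/80 = 0.032 kg m⁻⁴
  145–228 m: Δρ/Δz = 1.09/83 = 0.013 kg m⁻⁴
The largest gradient is in the 65–145 m interval — the pycnocline.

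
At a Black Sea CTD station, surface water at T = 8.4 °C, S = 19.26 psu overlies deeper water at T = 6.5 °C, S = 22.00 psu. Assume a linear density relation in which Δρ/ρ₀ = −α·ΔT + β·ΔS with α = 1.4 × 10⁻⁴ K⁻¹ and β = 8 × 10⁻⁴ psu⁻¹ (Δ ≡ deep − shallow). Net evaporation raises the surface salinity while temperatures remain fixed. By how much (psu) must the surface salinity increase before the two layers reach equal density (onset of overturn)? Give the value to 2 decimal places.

Neutral buoyancy requires −α(T_deep − T_surf) + β(S_deep − S_surf′) = 0.
S_surf′ = S_deep − (α/β)·ΔT = 22.00 − (1.4 × 10⁻⁴/8 × 10⁻⁴)·(-1.9) = 22.3325 psu.
Increase required: 22.3325 − 19.26 = 3.0725 psu.

3.07 psu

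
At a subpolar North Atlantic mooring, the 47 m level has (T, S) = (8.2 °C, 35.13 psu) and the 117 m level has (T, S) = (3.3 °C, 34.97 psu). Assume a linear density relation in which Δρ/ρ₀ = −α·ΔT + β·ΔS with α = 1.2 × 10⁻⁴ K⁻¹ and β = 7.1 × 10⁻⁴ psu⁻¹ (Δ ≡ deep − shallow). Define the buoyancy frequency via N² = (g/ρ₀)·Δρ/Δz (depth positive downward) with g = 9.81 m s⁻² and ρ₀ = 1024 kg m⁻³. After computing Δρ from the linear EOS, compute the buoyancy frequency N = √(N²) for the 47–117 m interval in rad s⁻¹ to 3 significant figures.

ΔT = -4.9 K, ΔS = -0.16 psu (deep − shallow).
Δρ/ρ₀ = −αΔT + βΔS = 5.88 × 10⁻⁴ − 1.136 × 10⁻⁴ = 4.744 × 10⁻⁴, so Δρ ≈ 0.4858 kg m⁻³.
N² = (g/ρ₀)·Δρ/Δz = g·(Δρ/ρ₀)/Δz = 9.81 × 4.744 × 10⁻⁴ / 70 = 6.6484 × 10⁻⁵ s⁻².
N = √(6.6484 × 10⁻⁵) = 8.1538 × 10⁻³ rad s⁻¹ ≈ 8.15 × 10⁻³ rad s⁻¹.

8.15 × 10⁻³ rad s⁻¹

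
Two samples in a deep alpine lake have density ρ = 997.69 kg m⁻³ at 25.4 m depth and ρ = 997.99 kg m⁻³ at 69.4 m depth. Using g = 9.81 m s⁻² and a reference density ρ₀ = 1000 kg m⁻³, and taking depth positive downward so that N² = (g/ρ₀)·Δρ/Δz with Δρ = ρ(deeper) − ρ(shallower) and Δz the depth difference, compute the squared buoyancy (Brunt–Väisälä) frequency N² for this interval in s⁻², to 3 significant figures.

6.69 × 10⁻⁵ s⁻²

Δρ = 997.99 − 997.69 = 0.30 kg m⁻³ over Δz = 69.4 − 25.4 = 44 m.
N² = (9.81/1000) × (0.30/44) = 6.6886 × 10⁻⁵ s⁻² ≈ 6.69 × 10⁻⁵ s⁻².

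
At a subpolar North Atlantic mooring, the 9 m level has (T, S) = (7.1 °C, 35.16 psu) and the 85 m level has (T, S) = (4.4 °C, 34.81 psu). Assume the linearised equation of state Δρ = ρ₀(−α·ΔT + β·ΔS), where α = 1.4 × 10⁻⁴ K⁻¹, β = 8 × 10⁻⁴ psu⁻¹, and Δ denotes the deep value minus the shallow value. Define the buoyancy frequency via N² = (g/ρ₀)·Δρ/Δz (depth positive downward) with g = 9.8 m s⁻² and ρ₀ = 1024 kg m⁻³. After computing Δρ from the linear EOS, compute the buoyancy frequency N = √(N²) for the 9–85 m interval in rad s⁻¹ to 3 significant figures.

ΔT = -2.7 K, ΔS = -0.35 psu (deep − shallow).
Δρ/ρ₀ = −αΔT + βΔS = 3.78 × 10⁻⁴ − 2.80 × 10⁻⁴ = 9.80 × 10⁻⁵, so Δρ ≈ 0.1004 kg m⁻³.
N² = (g/ρ₀)·Δρ/Δz = g·(Δρ/ρ₀)/Δz = 9.8 × 9.80 × 10⁻⁵ / 76 = 1.2637 × 10⁻⁵ s⁻².
N = √(1.2637 × 10⁻⁵) = 3.5549 × 10⁻³ rad s⁻¹ ≈ 3.55 × 10⁻³ rad s⁻¹.

3.55 × 10⁻³ rad s⁻¹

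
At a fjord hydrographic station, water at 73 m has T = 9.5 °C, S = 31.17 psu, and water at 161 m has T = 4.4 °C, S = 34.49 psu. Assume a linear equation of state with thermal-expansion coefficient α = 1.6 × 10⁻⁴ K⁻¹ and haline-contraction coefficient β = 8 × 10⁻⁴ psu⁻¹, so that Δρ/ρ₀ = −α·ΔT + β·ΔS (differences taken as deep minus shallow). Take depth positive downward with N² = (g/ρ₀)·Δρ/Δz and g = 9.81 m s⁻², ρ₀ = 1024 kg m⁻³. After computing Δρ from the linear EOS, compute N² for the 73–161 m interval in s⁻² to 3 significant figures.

3.87 × 10⁻⁴ s⁻²

ΔT = -5.1 K, ΔS = +3.32 psu (deep − shallow).
Δρ/ρ₀ = −αΔT + βΔS = 8.16 × 10⁻⁴ + 2.656 × 10⁻³ = 3.472 × 10⁻³, so Δρ ≈ 3.555 kg m⁻³.
N² = (g/ρ₀)·Δρ/Δz = g·(Δρ/ρ₀)/Δz = 9.81 × 3.472 × 10⁻³ / 88 = 3.8705 × 10⁻⁴ s⁻² ≈ 3.87 × 10⁻⁴ s⁻².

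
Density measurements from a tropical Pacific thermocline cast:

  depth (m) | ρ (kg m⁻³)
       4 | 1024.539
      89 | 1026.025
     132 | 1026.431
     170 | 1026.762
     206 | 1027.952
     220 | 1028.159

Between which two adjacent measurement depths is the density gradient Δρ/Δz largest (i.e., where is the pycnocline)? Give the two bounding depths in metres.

170–206 m

Compute the density gradient over each adjacent pair:
  4–89 m: Δρ/Δz = 1.486/85 = 0.017 kg m⁻⁴
  89–132 m: Δρ/Δz = 0.406/43 = 9.4 × 10⁻³ kg m⁻⁴
  132–170 m: Δρ/Δz = 0.331/38 = 8.7 × 10⁻³ kg m⁻⁴
  170–206 m: Δρ/Δz = 1.190/36 = 0.033 kg m⁻⁴
  206–220 m: Δρ/Δz = 0.207/14 = 0.015 kg m⁻⁴
The largest gradient is in the 170–206 m interval — the pycnocline.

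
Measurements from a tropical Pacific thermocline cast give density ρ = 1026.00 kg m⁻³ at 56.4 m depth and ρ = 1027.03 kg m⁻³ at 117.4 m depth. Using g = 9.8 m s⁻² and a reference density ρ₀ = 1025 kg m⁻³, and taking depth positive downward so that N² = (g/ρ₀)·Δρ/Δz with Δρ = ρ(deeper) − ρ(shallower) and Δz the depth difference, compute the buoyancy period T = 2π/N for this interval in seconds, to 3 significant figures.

Δρ = 1027.03 − 1026.00 = 1.03 kg m⁻³ over Δz = 117.4 − 56.4 = 61 m.
N² = (9.8/1025) × (1.03/61) = 1.6144 × 10⁻⁴ s⁻².
N = √(1.6144 × 10⁻⁴) = 0.012706 rad s⁻¹, so T = 2π/N = 494.51 s ≈ 495 s.

495 s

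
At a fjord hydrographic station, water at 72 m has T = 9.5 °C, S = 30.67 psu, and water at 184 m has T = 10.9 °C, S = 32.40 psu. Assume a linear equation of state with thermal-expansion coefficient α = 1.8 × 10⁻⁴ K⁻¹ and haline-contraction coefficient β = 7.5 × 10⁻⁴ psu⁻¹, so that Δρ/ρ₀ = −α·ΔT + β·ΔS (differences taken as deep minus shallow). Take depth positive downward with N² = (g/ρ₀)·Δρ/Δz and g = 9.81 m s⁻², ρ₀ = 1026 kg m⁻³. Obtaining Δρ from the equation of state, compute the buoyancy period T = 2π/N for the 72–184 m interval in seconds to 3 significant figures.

ΔT = +1.4 K, ΔS = +1.73 psu (deep − shallow).
Δρ/ρ₀ = −αΔT + βΔS = -2.52 × 10⁻⁴ + 1.2975 × 10⁻³ = 1.0455 × 10⁻³, so Δρ ≈ 1.073 kg m⁻³.
N² = (g/ρ₀)·Δρ/Δz = g·(Δρ/ρ₀)/Δz = 9.81 × 1.0455 × 10⁻³ / 112 = 9.1575 × 10⁻⁵ s⁻².
N = √(9.1575 × 10⁻⁵) = 9.5695 × 10⁻³ rad s⁻¹ → T = 2π/N = 656.58 s ≈ 657 s.

657 s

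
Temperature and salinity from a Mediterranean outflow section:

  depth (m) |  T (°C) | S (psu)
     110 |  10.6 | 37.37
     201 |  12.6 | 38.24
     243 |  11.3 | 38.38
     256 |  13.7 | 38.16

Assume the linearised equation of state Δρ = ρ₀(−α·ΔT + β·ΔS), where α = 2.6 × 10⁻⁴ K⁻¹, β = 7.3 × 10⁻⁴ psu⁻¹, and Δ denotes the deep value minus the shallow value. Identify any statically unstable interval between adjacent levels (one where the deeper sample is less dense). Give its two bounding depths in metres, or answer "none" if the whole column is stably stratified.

Evaluate Δρ/ρ₀ = −αΔT + βΔS across each adjacent pair:
  110–201 m: −αΔT+βΔS = −(2.6 × 10⁻⁴)(+2.0)+(7.3 × 10⁻⁴)(+0.87) = 1.2 × 10⁻⁴ → stable
  201–243 m: −αΔT+βΔS = −(2.6 × 10⁻⁴)(-1.3)+(7.3 × 10⁻⁴)(+0.14) = 4.4 × 10⁻⁴ → stable
  243–256 m: −αΔT+βΔS = −(2.6 × 10⁻⁴)(+2.4)+(7.3 × 10⁻⁴)(-0.22) = -7.8 × 10⁻⁴ → UNSTABLE
The 243–256 m interval has Δρ < 0: lighter water underlies denser water.

243–256 m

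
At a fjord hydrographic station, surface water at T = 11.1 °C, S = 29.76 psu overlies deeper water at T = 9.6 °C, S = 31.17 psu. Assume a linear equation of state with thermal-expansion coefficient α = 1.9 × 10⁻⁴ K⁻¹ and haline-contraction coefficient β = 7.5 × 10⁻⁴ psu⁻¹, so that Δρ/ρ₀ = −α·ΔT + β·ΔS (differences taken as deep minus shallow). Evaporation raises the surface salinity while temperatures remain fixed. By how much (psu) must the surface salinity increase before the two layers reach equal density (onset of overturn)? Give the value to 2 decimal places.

1.79 psu

Neutral buoyancy requires −α(T_deep − T_surf) + β(S_deep − S_surf′) = 0.
S_surf′ = S_deep − (α/β)·ΔT = 31.17 − (1.9 × 10⁻⁴/7.5 × 10⁻⁴)·(-1.5) = 31.5500 psu.
Increase required: 31.5500 − 29.76 = 1.7900 psu.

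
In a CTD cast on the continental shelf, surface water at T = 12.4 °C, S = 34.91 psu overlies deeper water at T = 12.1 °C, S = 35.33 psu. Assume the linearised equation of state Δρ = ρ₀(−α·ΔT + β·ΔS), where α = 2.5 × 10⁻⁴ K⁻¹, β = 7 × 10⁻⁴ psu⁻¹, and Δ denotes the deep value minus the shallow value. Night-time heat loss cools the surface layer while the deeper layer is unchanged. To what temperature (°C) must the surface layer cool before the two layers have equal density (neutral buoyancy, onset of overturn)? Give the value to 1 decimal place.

Neutral buoyancy requires Δρ = 0, i.e. −α(T_deep − T_surf′) + β(S_deep − S_surf) = 0.
T_surf′ = T_deep − (β/α)·ΔS = 12.1 − (7 × 10⁻⁴/2.5 × 10⁻⁴)·(+0.42) = 10.924 °C.
Cooling required: 12.4 − (10.924) = 1.476 °C.

10.9 °C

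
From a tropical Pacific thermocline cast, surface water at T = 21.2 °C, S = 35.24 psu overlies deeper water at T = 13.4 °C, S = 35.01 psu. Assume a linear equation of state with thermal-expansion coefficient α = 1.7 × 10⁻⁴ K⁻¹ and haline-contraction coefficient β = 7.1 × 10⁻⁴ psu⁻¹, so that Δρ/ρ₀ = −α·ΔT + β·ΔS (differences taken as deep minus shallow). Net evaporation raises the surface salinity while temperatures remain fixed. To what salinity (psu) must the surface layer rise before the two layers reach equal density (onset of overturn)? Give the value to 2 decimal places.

36.88 psu

Neutral buoyancy requires −α(T_deep − T_surf) + β(S_deep − S_surf′) = 0.
S_surf′ = S_deep − (α/β)·ΔT = 35.01 − (1.7 × 10⁻⁴/7.1 × 10⁻⁴)·(-7.8) = 36.8776 psu.
Increase required: 36.8776 − 35.24 = 1.6376 psu.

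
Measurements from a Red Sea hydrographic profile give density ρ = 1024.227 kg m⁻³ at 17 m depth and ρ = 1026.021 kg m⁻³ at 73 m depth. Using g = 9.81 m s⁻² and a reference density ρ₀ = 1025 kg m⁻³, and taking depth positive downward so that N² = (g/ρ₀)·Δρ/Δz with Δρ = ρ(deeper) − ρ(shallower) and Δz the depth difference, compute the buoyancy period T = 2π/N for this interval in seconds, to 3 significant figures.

359 s

Δρ = 1026.021 − 1024.227 = 1.794 kg m⁻³ over Δz = 73 − 17 = 56 m.
N² = (9.81/1025) × (1.794/56) = 3.0661 × 10⁻⁴ s⁻².
N = √(3.0661 × 10⁻⁴) = 0.017510 rad s⁻¹, so T = 2π/N = 358.83 s ≈ 359 s.
N² > 0, so the interval is statically stable.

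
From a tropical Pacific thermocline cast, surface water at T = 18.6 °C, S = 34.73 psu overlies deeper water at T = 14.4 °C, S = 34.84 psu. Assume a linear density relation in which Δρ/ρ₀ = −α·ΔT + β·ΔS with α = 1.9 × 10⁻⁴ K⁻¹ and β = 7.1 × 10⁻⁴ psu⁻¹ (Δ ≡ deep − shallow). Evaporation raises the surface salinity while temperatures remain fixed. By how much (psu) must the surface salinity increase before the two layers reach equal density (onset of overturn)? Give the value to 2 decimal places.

1.23 psu

Neutral buoyancy requires −α(T_deep − T_surf) + β(S_deep − S_surf′) = 0.
S_surf′ = S_deep − (α/β)·ΔT = 34.84 − (1.9 × 10⁻⁴/7.1 × 10⁻⁴)·(-4.2) = 35.9639 psu.
Increase required: 35.9639 − 34.73 = 1.2339 psu.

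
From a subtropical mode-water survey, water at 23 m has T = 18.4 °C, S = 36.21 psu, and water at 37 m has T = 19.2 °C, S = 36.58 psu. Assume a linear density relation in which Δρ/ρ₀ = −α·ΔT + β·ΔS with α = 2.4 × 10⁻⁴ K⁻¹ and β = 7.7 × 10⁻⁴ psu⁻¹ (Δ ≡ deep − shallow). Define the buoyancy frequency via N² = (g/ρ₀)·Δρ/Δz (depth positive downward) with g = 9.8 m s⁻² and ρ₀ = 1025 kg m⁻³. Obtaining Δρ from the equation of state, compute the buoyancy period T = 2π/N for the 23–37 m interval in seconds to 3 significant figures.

779 s

ΔT = +0.8 K, ΔS = +0.37 psu (deep − shallow).
Δρ/ρ₀ = −αΔT + βΔS = -1.92 × 10⁻⁴ + 2.849 × 10⁻⁴ = 9.29 × 10⁻⁵, so Δρ ≈ 0.09522 kg m⁻³.
N² = (g/ρ₀)·Δρ/Δz = g·(Δρ/ρ₀)/Δz = 9.8 × 9.29 × 10⁻⁵ / 14 = 6.5030 × 10⁻⁵ s⁻².
N = √(6.5030 × 10⁻⁵) = 8.0641 × 10⁻³ rad s⁻¹ → T = 2π/N = 779.16 s ≈ 779 s.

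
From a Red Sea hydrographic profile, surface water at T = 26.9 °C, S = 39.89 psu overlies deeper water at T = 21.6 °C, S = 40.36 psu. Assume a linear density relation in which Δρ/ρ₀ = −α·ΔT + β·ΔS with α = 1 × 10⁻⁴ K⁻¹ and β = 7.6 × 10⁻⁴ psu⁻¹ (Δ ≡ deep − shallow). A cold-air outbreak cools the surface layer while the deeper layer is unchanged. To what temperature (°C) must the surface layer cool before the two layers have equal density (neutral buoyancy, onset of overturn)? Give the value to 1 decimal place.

18.0 °C

Neutral buoyancy requires Δρ = 0, i.e. −α(T_deep − T_surf′) + β(S_deep − S_surf) = 0.
T_surf′ = T_deep − (β/α)·ΔS = 21.6 − (7.6 × 10⁻⁴/1 × 10⁻⁴)·(+0.47) = 18.028 °C.
Cooling required: 26.9 − (18.028) = 8.872 °C.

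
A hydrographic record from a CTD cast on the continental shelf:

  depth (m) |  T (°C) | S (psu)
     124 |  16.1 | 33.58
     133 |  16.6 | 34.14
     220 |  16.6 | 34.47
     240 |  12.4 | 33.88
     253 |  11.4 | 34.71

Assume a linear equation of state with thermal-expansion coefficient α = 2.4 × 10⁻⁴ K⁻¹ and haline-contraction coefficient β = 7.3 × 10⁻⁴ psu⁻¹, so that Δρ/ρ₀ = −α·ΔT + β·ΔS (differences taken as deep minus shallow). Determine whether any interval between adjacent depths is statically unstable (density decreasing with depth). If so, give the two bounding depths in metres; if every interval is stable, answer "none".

none

Evaluate Δρ/ρ₀ = −αΔT + βΔS across each adjacent pair:
  124–133 m: −αΔT+βΔS = −(2.4 × 10⁻⁴)(+0.5)+(7.3 × 10⁻⁴)(+0.56) = 2.9 × 10⁻⁴ → stable
  133–220 m: −αΔT+βΔS = −(2.4 × 10⁻⁴)(+0.0)+(7.3 × 10⁻⁴)(+0.33) = 2.4 × 10⁻⁴ → stable
  220–240 m: −αΔT+βΔS = −(2.4 × 10⁻⁴)(-4.2)+(7.3 × 10⁻⁴)(-0.59) = 5.8 × 10⁻⁴ → stable
  240–253 m: −αΔT+βΔS = −(2.4 × 10⁻⁴)(-1.0)+(7.3 × 10⁻⁴)(+0.83) = 8.5 × 10⁻⁴ → stable
Every interval has Δρ > 0: the column is stably stratified throughout.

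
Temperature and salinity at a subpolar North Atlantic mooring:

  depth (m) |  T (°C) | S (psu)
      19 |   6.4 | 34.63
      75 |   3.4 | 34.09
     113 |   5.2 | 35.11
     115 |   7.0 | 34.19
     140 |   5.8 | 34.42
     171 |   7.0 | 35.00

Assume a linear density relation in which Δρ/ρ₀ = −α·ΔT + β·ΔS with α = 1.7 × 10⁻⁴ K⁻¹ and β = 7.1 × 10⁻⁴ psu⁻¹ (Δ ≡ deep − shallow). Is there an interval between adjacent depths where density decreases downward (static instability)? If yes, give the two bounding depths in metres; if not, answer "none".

113–115 m

Evaluate Δρ/ρ₀ = −αΔT + βΔS across each adjacent pair:
  19–75 m: −αΔT+βΔS = −(1.7 × 10⁻⁴)(-3.0)+(7.1 × 10⁻⁴)(-0.54) = 1.3 × 10⁻⁴ → stable
  75–113 m: −αΔT+βΔS = −(1.7 × 10⁻⁴)(+1.8)+(7.1 × 10⁻⁴)(+1.02) = 4.2 × 10⁻⁴ → stable
  113–115 m: −αΔT+βΔS = −(1.7 × 10⁻⁴)(+1.8)+(7.1 × 10⁻⁴)(-0.92) = -9.6 × 10⁻⁴ → UNSTABLE
  115–140 m: −αΔT+βΔS = −(1.7 × 10⁻⁴)(-1.2)+(7.1 × 10⁻⁴)(+0.23) = 3.7 × 10⁻⁴ → stable
  140–171 m: −αΔT+βΔS = −(1.7 × 10⁻⁴)(+1.2)+(7.1 × 10⁻⁴)(+0.58) = 2.1 × 10⁻⁴ → stable
The 113–115 m interval has Δρ < 0: lighter water underlies denser water.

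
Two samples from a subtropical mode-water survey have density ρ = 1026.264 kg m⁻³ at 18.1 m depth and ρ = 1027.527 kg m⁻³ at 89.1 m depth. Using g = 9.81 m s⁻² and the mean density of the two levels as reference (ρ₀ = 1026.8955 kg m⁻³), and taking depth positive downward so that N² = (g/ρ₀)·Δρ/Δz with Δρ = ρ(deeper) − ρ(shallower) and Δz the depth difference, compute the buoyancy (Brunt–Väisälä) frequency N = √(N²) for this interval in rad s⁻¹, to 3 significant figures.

0.0130 rad s⁻¹

Δρ = 1027.527 − 1026.264 = 1.263 kg m⁻³ over Δz = 89.1 − 18.1 = 71 m.
N² = (9.81/1026.8955) × (1.263/71) = 1.6994 × 10⁻⁴ s⁻².
N = √(1.6994 × 10⁻⁴) = 0.013036 rad s⁻¹ ≈ 0.0130 rad s⁻¹.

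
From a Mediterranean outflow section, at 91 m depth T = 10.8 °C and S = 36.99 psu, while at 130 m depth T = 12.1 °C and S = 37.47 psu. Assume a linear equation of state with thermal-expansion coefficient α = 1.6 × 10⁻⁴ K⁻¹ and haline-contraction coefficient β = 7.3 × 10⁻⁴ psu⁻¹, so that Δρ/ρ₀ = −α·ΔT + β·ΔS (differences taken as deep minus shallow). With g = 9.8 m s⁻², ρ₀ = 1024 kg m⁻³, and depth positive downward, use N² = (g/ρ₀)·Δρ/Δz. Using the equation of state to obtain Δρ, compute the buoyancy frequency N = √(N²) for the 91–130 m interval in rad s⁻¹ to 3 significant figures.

ΔT = +1.3 K, ΔS = +0.48 psu (deep − shallow).
Δρ/ρ₀ = −αΔT + βΔS = -2.08 × 10⁻⁴ + 3.504 × 10⁻⁴ = 1.424 × 10⁻⁴, so Δρ ≈ 0.1458 kg m⁻³.
N² = (g/ρ₀)·Δρ/Δz = g·(Δρ/ρ₀)/Δz = 9.8 × 1.424 × 10⁻⁴ / 39 = 3.5783 × 10⁻⁵ s⁻².
N = √(3.5783 × 10⁻⁵) = 5.9819 × 10⁻³ rad s⁻¹ ≈ 5.98 × 10⁻³ rad s⁻¹.

5.98 × 10⁻³ rad s⁻¹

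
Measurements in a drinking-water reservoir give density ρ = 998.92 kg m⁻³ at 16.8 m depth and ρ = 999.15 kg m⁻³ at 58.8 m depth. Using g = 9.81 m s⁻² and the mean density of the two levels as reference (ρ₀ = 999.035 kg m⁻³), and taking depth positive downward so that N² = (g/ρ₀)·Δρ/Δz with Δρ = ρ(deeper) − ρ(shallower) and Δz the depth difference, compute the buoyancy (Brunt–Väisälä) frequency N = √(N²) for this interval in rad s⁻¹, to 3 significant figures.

Δρ = 999.15 − 998.92 = 0.23 kg m⁻³ over Δz = 58.8 − 16.8 = 42 m.
N² = (9.81/999.035) × (0.23/42) = 5.3773 × 10⁻⁵ s⁻².
N = √(5.3773 × 10⁻⁵) = 7.3330 × 10⁻³ rad s⁻¹ ≈ 7.33 × 10⁻³ rad s⁻¹.

7.33 × 10⁻³ rad s⁻¹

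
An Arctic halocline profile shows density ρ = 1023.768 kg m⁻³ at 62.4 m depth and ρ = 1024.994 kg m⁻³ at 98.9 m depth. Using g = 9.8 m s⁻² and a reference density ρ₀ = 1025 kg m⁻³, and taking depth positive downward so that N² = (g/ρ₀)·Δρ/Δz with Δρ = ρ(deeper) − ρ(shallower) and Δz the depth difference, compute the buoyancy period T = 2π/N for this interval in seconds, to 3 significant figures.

Δρ = 1024.994 − 1023.768 = 1.226 kg m⁻³ over Δz = 98.9 − 62.4 = 36.5 m.
N² = (9.8/1025) × (1.226/36.5) = 3.2114 × 10⁻⁴ s⁻².
N = √(3.2114 × 10⁻⁴) = 0.017920 rad s⁻¹, so T = 2π/N = 350.62 s ≈ 351 s.
A positive N² confirms static stability across the interval.

351 s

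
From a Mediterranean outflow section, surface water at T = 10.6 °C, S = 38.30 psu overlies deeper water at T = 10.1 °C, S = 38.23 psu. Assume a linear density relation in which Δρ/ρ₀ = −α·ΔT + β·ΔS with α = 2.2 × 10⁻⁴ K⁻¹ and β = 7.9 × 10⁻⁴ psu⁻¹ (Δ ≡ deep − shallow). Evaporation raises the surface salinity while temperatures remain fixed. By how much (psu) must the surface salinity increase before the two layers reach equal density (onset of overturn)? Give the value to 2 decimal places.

0.07 psu

Neutral buoyancy requires −α(T_deep − T_surf) + β(S_deep − S_surf′) = 0.
S_surf′ = S_deep − (α/β)·ΔT = 38.23 − (2.2 × 10⁻⁴/7.9 × 10⁻⁴)·(-0.5) = 38.3692 psu.
Increase required: 38.3692 − 38.30 = 0.0692 psu.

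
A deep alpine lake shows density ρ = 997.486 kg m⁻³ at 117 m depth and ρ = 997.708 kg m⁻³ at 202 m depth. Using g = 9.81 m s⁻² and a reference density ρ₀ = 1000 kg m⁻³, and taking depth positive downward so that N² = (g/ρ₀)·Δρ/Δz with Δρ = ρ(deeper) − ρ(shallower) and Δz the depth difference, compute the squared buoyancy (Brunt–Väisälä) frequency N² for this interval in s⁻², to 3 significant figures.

Δρ = 997.708 − 997.486 = 0.222 kg m⁻³ over Δz = 202 − 117 = 85 m.
N² = (9.81/1000) × (0.222/85) = 2.5621 × 10⁻⁵ s⁻² ≈ 2.56 × 10⁻⁵ s⁻².

2.56 × 10⁻⁵ s⁻²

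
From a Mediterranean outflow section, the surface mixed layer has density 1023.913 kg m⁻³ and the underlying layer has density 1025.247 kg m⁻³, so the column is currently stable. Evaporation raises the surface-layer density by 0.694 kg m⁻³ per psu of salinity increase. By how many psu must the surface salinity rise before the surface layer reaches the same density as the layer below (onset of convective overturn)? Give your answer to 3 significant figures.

Density deficit of the surface layer: 1025.247 − 1023.913 = 1.334 kg m⁻³.
Required change = 1.334 / 0.694 = 1.92 psu.

1.92 psu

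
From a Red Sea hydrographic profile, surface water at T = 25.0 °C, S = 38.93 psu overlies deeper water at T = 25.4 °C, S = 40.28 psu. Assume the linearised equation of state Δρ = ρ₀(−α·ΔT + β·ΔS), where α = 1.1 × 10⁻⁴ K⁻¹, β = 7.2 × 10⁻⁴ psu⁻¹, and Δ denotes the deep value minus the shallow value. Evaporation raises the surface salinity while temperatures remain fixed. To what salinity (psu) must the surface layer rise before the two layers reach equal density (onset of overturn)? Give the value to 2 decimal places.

40.22 psu

Neutral buoyancy requires −α(T_deep − T_surf) + β(S_deep − S_surf′) = 0.
S_surf′ = S_deep − (α/β)·ΔT = 40.28 − (1.1 × 10⁻⁴/7.2 × 10⁻⁴)·(+0.4) = 40.2189 psu.
Increase required: 40.2189 − 38.93 = 1.2889 psu.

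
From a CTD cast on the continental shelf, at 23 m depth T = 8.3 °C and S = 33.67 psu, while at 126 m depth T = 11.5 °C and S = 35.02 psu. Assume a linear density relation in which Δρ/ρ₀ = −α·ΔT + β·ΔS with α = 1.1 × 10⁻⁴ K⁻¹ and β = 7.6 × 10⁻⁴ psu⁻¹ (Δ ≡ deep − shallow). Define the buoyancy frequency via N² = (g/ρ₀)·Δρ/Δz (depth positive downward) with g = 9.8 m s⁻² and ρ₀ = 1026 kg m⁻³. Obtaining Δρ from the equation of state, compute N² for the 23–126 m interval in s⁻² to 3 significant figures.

ΔT = +3.2 K, ΔS = +1.35 psu (deep − shallow).
Δρ/ρ₀ = −αΔT + βΔS = -3.52 × 10⁻⁴ + 1.026 × 10⁻³ = 6.74 × 10⁻⁴, so Δρ ≈ 0.6915 kg m⁻³.
N² = (g/ρ₀)·Δρ/Δz = g·(Δρ/ρ₀)/Δz = 9.8 × 6.74 × 10⁻⁴ / 103 = 6.4128 × 10⁻⁵ s⁻² ≈ 6.41 × 10⁻⁵ s⁻².

6.41 × 10⁻⁵ s⁻²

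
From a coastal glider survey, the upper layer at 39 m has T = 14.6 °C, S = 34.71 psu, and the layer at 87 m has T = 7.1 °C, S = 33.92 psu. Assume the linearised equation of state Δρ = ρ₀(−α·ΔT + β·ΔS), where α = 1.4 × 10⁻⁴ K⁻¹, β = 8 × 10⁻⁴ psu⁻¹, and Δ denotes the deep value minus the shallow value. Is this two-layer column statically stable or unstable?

ΔT = 7.1 − 14.6 = -7.5 K and ΔS = 33.92 − 34.71 = -0.79 psu (deep − shallow).
−αΔT = 1.05 × 10⁻³; βΔS = -6.32 × 10⁻⁴; sum Δρ/ρ₀ = 4.18 × 10⁻⁴.
Δρ/ρ₀ > 0, so Δρ > 0: deeper water is denser → statically stable.

stable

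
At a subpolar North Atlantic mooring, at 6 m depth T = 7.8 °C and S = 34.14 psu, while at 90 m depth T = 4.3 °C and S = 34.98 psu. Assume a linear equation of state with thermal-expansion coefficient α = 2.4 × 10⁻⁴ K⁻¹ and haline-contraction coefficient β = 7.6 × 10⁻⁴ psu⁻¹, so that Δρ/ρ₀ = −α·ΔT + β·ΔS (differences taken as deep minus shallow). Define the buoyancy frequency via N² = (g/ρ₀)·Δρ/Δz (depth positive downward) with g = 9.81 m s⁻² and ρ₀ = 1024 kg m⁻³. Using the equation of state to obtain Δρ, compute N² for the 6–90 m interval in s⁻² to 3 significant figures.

1.73 × 10⁻⁴ s⁻²

ΔT = -3.5 K, ΔS = +0.84 psu (deep − shallow).
Δρ/ρ₀ = −αΔT + βΔS = 8.40 × 10⁻⁴ + 6.384 × 10⁻⁴ = 1.4784 × 10⁻³, so Δρ ≈ 1.514 kg m⁻³.
N² = (g/ρ₀)·Δρ/Δz = g·(Δρ/ρ₀)/Δz = 9.81 × 1.4784 × 10⁻³ / 84 = 1.7266 × 10⁻⁴ s⁻² ≈ 1.73 × 10⁻⁴ s⁻².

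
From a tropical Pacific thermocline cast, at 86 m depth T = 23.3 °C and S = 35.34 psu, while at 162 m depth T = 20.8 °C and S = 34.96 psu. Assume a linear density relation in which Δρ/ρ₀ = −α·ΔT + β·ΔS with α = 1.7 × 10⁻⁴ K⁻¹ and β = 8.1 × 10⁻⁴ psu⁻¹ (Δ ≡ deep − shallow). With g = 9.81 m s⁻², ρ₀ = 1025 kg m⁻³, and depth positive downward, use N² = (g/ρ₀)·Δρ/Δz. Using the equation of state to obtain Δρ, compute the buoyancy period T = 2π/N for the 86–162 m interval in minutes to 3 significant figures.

26.9 min

ΔT = -2.5 K, ΔS = -0.38 psu (deep − shallow).
Δρ/ρ₀ = −αΔT + βΔS = 4.25 × 10⁻⁴ − 3.078 × 10⁻⁴ = 1.172 × 10⁻⁴, so Δρ ≈ 0.1201 kg m⁻³.
N² = (g/ρ₀)·Δρ/Δz = g·(Δρ/ρ₀)/Δz = 9.81 × 1.172 × 10⁻⁴ / 76 = 1.5128 × 10⁻⁵ s⁻².
N = √(1.5128 × 10⁻⁵) = 3.8895 × 10⁻³ rad s⁻¹ → T = 2π/N = 1.6154 × 10³ s = 26.923 min ≈ 26.9 min.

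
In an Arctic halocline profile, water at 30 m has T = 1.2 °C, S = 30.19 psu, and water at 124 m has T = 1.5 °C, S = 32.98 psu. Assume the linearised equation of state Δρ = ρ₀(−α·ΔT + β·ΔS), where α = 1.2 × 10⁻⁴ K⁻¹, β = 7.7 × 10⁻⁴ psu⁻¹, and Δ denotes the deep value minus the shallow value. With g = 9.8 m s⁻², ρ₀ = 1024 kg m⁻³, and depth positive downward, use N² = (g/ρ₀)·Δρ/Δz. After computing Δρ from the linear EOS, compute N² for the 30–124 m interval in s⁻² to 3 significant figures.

ΔT = +0.3 K, ΔS = +2.79 psu (deep − shallow).
Δρ/ρ₀ = −αΔT + βΔS = -3.60 × 10⁻⁵ + 2.1483 × 10⁻³ = 2.1123 × 10⁻³, so Δρ ≈ 2.163 kg m⁻³.
N² = (g/ρ₀)·Δρ/Δz = g·(Δρ/ρ₀)/Δz = 9.8 × 2.1123 × 10⁻³ / 94 = 2.2022 × 10⁻⁴ s⁻² ≈ 2.20 × 10⁻⁴ s⁻².

2.20 × 10⁻⁴ s⁻²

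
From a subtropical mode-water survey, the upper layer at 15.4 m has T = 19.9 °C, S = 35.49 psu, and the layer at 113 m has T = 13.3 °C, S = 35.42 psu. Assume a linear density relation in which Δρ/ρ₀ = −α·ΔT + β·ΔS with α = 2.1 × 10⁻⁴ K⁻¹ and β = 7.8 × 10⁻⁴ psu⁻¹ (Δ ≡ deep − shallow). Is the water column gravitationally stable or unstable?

ΔT = 13.3 − 19.9 = -6.6 K and ΔS = 35.42 − 35.49 = -0.07 psu (deep − shallow).
−αΔT = 1.386 × 10⁻³; βΔS = -5.46 × 10⁻⁵; sum Δρ/ρ₀ = 1.3314 × 10⁻³.
Δρ/ρ₀ > 0, so Δρ > 0: deeper water is denser → statically stable.

stable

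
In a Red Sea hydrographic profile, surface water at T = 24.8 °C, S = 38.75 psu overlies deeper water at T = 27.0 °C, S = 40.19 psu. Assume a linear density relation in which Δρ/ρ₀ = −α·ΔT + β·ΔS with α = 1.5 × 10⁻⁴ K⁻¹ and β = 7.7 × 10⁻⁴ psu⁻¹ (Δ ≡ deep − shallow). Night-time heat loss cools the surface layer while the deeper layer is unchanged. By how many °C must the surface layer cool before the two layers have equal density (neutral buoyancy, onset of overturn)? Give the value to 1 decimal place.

5.2 °C

Neutral buoyancy requires Δρ = 0, i.e. −α(T_deep − T_surf′) + β(S_deep − S_surf) = 0.
T_surf′ = T_deep − (β/α)·ΔS = 27.0 − (7.7 × 10⁻⁴/1.5 × 10⁻⁴)·(+1.44) = 19.608 °C.
Cooling required: 24.8 − (19.608) = 5.192 °C.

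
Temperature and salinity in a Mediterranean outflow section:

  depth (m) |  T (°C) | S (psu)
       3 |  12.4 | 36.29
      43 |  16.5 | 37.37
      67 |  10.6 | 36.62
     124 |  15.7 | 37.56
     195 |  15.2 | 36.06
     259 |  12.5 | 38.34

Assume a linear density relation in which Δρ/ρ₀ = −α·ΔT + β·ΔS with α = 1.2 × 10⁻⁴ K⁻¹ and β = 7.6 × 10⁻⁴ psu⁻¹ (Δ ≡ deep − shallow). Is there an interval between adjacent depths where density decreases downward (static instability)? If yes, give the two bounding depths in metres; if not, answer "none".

124–195 m

Evaluate Δρ/ρ₀ = −αΔT + βΔS across each adjacent pair:
  3–43 m: −αΔT+βΔS = −(1.2 × 10⁻⁴)(+4.1)+(7.6 × 10⁻⁴)(+1.08) = 3.3 × 10⁻⁴ → stable
  43–67 m: −αΔT+βΔS = −(1.2 × 10⁻⁴)(-5.9)+(7.6 × 10⁻⁴)(-0.75) = 1.4 × 10⁻⁴ → stable
  67–124 m: −αΔT+βΔS = −(1.2 × 10⁻⁴)(+5.1)+(7.6 × 10⁻⁴)(+0.94) = 1.0 × 10⁻⁴ → stable
  124–195 m: −αΔT+βΔS = −(1.2 × 10⁻⁴)(-0.5)+(7.6 × 10⁻⁴)(-1.50) = -1.1 × 10⁻³ → UNSTABLE
  195–259 m: −αΔT+βΔS = −(1.2 × 10⁻⁴)(-2.7)+(7.6 × 10⁻⁴)(+2.28) = 2.1 × 10⁻³ → stable
The 124–195 m interval has Δρ < 0: lighter water underlies denser water.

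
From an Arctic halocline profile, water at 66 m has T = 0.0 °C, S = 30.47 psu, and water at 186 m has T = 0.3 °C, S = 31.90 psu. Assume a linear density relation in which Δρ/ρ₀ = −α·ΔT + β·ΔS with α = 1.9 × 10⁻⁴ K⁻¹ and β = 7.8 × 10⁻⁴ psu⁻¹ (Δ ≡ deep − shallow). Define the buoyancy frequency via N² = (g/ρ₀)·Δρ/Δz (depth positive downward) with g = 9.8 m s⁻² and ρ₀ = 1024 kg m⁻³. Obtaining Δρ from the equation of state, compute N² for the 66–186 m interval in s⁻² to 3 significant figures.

8.64 × 10⁻⁵ s⁻²

ΔT = +0.3 K, ΔS = +1.43 psu (deep − shallow).
Δρ/ρ₀ = −αΔT + βΔS = -5.70 × 10⁻⁵ + 1.1154 × 10⁻³ = 1.0584 × 10⁻³, so Δρ ≈ 1.084 kg m⁻³.
N² = (g/ρ₀)·Δρ/Δz = g·(Δρ/ρ₀)/Δz = 9.8 × 1.0584 × 10⁻³ / 120 = 8.6436 × 10⁻⁵ s⁻² ≈ 8.64 × 10⁻⁵ s⁻².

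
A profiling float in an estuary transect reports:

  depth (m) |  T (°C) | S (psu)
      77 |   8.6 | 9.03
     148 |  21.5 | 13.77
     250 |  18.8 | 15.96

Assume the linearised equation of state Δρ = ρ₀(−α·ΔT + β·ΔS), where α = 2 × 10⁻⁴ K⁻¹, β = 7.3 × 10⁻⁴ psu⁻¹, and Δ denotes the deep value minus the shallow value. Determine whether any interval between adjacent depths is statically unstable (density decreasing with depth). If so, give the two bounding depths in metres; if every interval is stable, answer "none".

Evaluate Δρ/ρ₀ = −αΔT + βΔS across each adjacent pair:
  77–148 m: −αΔT+βΔS = −(2 × 10⁻⁴)(+12.9)+(7.3 × 10⁻⁴)(+4.74) = 8.8 × 10⁻⁴ → stable
  148–250 m: −αΔT+βΔS = −(2 × 10⁻⁴)(-2.7)+(7.3 × 10⁻⁴)(+2.19) = 2.1 × 10⁻³ → stable
Every interval has Δρ > 0: the column is stably stratified throughout.

none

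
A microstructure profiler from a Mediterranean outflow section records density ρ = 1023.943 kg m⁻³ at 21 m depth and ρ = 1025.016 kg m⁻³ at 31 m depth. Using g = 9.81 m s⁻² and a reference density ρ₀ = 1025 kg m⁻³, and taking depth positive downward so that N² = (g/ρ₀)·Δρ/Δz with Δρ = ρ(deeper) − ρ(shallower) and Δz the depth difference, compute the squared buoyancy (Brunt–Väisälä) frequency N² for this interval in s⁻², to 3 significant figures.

Δρ = 1025.016 − 1023.943 = 1.073 kg m⁻³ over Δz = 31 − 21 = 10 m.
N² = (9.81/1025) × (1.073/10) = 1.0269 × 10⁻³ s⁻² ≈ 1.03 × 10⁻³ s⁻².

1.03 × 10⁻³ s⁻²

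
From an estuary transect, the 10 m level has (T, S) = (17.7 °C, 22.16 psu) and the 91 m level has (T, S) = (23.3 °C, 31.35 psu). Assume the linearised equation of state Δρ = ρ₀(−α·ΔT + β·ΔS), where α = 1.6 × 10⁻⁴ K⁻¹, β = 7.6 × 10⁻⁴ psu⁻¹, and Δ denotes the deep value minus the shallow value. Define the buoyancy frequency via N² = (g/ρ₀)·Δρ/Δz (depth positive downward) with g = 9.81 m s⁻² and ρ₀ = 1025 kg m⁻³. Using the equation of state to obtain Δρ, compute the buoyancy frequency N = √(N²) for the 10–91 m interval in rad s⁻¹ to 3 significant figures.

0.0272 rad s⁻¹

ΔT = +5.6 K, ΔS = +9.19 psu (deep − shallow).
Δρ/ρ₀ = −αΔT + βΔS = -8.96 × 10⁻⁴ + 6.9844 × 10⁻³ = 6.0884 × 10⁻³, so Δρ ≈ 6.241 kg m⁻³.
N² = (g/ρ₀)·Δρ/Δz = g·(Δρ/ρ₀)/Δz = 9.81 × 6.0884 × 10⁻³ / 81 = 7.3737 × 10⁻⁴ s⁻².
N = √(7.3737 × 10⁻⁴) = 0.027155 rad s⁻¹ ≈ 0.0272 rad s⁻¹.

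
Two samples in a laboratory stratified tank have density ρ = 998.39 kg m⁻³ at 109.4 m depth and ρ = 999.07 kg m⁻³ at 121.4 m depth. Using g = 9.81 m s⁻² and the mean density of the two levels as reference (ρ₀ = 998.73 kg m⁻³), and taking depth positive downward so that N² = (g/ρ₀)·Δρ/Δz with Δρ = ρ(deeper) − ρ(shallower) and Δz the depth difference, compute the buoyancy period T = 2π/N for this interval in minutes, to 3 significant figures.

4.44 min

Δρ = 999.07 − 998.39 = 0.68 kg m⁻³ over Δz = 121.4 − 109.4 = 12 m.
N² = (9.81/998.73) × (0.68/12) = 5.5661 × 10⁻⁴ s⁻².
N = √(5.5661 × 10⁻⁴) = 0.023593 rad s⁻¹, so T = 2π/N = 266.32 s = 4.4387 min ≈ 4.44 min.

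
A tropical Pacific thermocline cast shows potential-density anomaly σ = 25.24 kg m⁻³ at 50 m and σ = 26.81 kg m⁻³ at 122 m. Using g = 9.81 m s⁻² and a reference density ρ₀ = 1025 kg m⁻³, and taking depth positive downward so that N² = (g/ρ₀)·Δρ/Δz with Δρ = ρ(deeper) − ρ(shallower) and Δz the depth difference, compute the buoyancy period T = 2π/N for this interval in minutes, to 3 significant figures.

7.25 min

Δρ = 1026.81 − 1025.24 = 1.57 kg m⁻³ over Δz = 122 − 50 = 72 m.
N² = (9.81/1025) × (1.57/72) = 2.0870 × 10⁻⁴ s⁻².
N = √(2.0870 × 10⁻⁴) = 0.014446 rad s⁻¹, so T = 2π/N = 434.94 s = 7.2490 min ≈ 7.25 min.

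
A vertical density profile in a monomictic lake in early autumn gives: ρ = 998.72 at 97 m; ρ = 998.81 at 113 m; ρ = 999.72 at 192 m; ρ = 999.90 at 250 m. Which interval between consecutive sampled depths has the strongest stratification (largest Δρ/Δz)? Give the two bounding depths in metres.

113–192 m

Compute the density gradient over each adjacent pair:
  97–113 m: Δρ/Δz = 0.09/16 = 5.6 × 10⁻³ kg m⁻⁴
  113–192 m: Δρ/Δz = 0.91/79 = 0.012 kg m⁻⁴
  192–250 m: Δρ/Δz = 0.18/58 = 3.1 × 10⁻³ kg m⁻⁴
The largest gradient is in the 113–192 m interval — the pycnocline.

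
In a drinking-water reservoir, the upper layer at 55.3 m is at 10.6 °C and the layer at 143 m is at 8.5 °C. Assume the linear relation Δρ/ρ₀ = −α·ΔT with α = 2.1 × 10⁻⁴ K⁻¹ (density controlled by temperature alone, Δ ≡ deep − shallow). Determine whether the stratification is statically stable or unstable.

stable

ΔT = 8.5 − 10.6 = -2.1 K, so Δρ/ρ₀ = −αΔT = 4.41 × 10⁻⁴.
Δρ/ρ₀ > 0, so Δρ > 0: deeper water is denser → statically stable.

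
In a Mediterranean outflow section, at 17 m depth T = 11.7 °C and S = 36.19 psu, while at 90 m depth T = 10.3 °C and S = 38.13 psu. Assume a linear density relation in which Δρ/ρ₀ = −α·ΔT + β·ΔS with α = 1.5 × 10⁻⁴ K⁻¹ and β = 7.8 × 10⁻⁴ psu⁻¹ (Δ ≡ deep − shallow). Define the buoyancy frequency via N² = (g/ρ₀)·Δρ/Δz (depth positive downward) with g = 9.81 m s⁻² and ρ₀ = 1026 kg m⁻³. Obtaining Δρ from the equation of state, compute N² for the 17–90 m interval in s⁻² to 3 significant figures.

ΔT = -1.4 K, ΔS = +1.94 psu (deep − shallow).
Δρ/ρ₀ = −αΔT + βΔS = 2.10 × 10⁻⁴ + 1.5132 × 10⁻³ = 1.7232 × 10⁻³, so Δρ ≈ 1.768 kg m⁻³.
N² = (g/ρ₀)·Δρ/Δz = g·(Δρ/ρ₀)/Δz = 9.81 × 1.7232 × 10⁻³ / 73 = 2.3157 × 10⁻⁴ s⁻² ≈ 2.32 × 10⁻⁴ s⁻².

2.32 × 10⁻⁴ s⁻²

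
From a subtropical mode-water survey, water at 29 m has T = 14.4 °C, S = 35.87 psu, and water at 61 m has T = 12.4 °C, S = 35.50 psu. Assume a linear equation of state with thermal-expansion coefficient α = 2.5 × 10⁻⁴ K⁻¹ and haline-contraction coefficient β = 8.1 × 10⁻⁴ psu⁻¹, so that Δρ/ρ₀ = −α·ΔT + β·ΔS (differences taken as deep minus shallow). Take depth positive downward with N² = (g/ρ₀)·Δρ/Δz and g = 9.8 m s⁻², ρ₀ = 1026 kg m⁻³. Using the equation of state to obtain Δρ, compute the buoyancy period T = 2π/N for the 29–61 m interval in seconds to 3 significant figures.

802 s

ΔT = -2.0 K, ΔS = -0.37 psu (deep − shallow).
Δρ/ρ₀ = −αΔT + βΔS = 5.00 × 10⁻⁴ − 2.997 × 10⁻⁴ = 2.003 × 10⁻⁴, so Δρ ≈ 0.2055 kg m⁻³.
N² = (g/ρ₀)·Δρ/Δz = g·(Δρ/ρ₀)/Δz = 9.8 × 2.003 × 10⁻⁴ / 32 = 6.1342 × 10⁻⁵ s⁻².
N = √(6.1342 × 10⁻⁵) = 7.8321 × 10⁻³ rad s⁻¹ → T = 2π/N = 802.24 s ≈ 802 s.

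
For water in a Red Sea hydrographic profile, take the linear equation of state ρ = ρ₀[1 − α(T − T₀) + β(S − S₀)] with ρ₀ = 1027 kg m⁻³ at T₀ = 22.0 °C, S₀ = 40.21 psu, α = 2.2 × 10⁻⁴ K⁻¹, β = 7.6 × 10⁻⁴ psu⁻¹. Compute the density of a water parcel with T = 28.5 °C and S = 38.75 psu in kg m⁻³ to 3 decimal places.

T − T₀ = +6.5 K, S − S₀ = -1.46 psu.
Bracket = 1 − α·(+6.5) + β·(-1.46) = 1 + (-2.5396 × 10⁻³) = 0.9974604.
ρ = 1027 × 0.9974604 = 1024.392 kg m⁻³.

1024.392 kg m⁻³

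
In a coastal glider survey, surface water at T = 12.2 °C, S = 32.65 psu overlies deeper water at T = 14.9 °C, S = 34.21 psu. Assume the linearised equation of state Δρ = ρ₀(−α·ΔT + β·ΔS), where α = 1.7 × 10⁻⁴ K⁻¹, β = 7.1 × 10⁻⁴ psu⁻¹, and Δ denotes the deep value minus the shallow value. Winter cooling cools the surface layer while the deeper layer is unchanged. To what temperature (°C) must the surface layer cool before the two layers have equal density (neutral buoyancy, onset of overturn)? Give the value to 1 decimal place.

8.4 °C

Neutral buoyancy requires Δρ = 0, i.e. −α(T_deep − T_surf′) + β(S_deep − S_surf) = 0.
T_surf′ = T_deep − (β/α)·ΔS = 14.9 − (7.1 × 10⁻⁴/1.7 × 10⁻⁴)·(+1.56) = 8.385 °C.
Cooling required: 12.2 − (8.385) = 3.815 °C.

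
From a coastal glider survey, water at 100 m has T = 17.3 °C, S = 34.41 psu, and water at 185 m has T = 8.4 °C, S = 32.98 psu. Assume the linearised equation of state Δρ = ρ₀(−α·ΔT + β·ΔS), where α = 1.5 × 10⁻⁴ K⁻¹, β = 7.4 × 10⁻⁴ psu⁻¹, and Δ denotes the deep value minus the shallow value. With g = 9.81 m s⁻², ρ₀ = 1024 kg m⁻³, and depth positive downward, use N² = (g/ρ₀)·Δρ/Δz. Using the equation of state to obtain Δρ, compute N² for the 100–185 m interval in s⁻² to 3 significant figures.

ΔT = -8.9 K, ΔS = -1.43 psu (deep − shallow).
Δρ/ρ₀ = −αΔT + βΔS = 1.335 × 10⁻³ − 1.0582 × 10⁻³ = 2.768 × 10⁻⁴, so Δρ ≈ 0.2834 kg m⁻³.
N² = (g/ρ₀)·Δρ/Δz = g·(Δρ/ρ₀)/Δz = 9.81 × 2.768 × 10⁻⁴ / 85 = 3.1946 × 10⁻⁵ s⁻² ≈ 3.19 × 10⁻⁵ s⁻².

3.19 × 10⁻⁵ s⁻²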